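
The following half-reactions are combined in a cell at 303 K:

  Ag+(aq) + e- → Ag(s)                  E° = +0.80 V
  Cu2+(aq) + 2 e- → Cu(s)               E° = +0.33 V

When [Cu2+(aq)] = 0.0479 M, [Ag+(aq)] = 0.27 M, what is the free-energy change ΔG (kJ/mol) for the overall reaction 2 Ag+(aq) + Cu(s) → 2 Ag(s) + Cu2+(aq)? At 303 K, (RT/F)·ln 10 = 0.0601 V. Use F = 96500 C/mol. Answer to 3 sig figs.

With Ag⁺/Ag reduced at the cathode, E°cell = +0.80 − (+0.33) = +0.47 V and n = 2.
Q = [Cu2+(aq)] / [Ag+(aq)]^2 = 0.657, so log Q = −0.182 and E = +0.47 − (0.0601/2)(−0.182) = +0.4755 V.
Finally ΔG = −nFE = −(2)(96500 C/mol)(+0.4755 V) = −91.8 kJ/mol.

−91.8 kJ/mol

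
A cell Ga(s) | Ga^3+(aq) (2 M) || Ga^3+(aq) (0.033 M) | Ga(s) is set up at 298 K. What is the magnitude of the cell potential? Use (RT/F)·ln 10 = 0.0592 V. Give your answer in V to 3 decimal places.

0.035 V

For a concentration cell E°cell = 0, since both electrodes use the same couple.
The compartment with the higher Ga^3+(aq) concentration (2 M) acts as the cathode; ions are reduced there and produced at the dilute (0.033 M) anode.
With n = 3, Ecell = −(0.0592/3)·log([dilute]/[conc]) = −(0.0592/3)·log(0.033/2) = +0.035 V.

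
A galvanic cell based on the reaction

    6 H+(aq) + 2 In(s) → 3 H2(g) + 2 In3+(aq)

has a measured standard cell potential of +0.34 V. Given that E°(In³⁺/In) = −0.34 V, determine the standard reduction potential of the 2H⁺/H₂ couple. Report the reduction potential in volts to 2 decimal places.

+0.00 V

In the reaction as written the 2H⁺/H₂ couple is reduced (cathode) and In³⁺/In is oxidized (anode), so E°cell = E°(2H⁺/H₂) − E°(In³⁺/In).
E°(2H⁺/H₂) = E°cell + E°(anode) = +0.34 + (−0.34) = +0.00 V.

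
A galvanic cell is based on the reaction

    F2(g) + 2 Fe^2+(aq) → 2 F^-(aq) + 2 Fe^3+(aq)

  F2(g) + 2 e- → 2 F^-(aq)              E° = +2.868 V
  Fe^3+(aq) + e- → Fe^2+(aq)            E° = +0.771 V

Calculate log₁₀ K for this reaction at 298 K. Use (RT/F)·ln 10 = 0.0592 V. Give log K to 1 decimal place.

log K = 70.8

The F₂/F⁻ couple is reduced (cathode); E°cell = +2.868 − (+0.771) = +2.097 V with n = 2.
At equilibrium E = 0, so log K = nE°cell / 0.0592 = (2)(+2.097) / 0.0592 = 70.8.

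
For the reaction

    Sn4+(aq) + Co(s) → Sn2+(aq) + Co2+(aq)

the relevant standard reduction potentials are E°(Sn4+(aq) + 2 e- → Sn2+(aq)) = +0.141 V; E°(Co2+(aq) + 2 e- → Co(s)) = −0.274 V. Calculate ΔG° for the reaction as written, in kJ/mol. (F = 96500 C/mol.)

In the reaction as written Sn4+(aq) is reduced, so the Sn⁴⁺/Sn²⁺ couple is the cathode and Co²⁺/Co is the anode.
E°cell = +0.141 − (−0.274) = +0.415 V; balancing electrons gives n = 2.
ΔG° = −nFE°cell = −(2)(96500)(+0.415) J/mol = −80.1 kJ/mol.

−80.1 kJ/mol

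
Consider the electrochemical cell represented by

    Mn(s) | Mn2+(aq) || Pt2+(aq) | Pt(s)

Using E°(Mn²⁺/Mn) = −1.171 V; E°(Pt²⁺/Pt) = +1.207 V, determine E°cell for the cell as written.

By convention the left-hand electrode in cell notation is the anode (oxidation) and the right-hand electrode is the cathode (reduction).
E°cell = E°(right) − E°(left) = +1.207 − (−1.171) = +2.378 V.

+2.378 V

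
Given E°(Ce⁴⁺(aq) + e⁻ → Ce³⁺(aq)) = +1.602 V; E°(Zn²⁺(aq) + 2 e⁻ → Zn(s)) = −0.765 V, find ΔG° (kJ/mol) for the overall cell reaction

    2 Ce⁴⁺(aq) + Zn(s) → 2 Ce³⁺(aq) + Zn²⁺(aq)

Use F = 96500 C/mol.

In the reaction as written Ce⁴⁺(aq) is reduced, so the Ce⁴⁺/Ce³⁺ couple is the cathode and Zn²⁺/Zn is the anode.
E°cell = +1.602 − (−0.765) = +2.367 V; balancing electrons gives n = 2.
ΔG° = −nFE°cell = −(2)(96500)(+2.367) J/mol = −457 kJ/mol.

−457 kJ/mol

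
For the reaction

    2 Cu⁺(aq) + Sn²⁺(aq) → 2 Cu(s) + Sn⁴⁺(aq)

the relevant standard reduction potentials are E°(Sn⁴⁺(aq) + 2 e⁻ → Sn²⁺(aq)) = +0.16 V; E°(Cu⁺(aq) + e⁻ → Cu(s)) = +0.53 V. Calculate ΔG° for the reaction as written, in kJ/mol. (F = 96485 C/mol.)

−71.4 kJ/mol

In the reaction as written Cu⁺(aq) is reduced, so the Cu⁺/Cu couple is the cathode and Sn⁴⁺/Sn²⁺ is the anode.
E°cell = +0.53 − (+0.16) = +0.37 V; balancing electrons gives n = 2.
ΔG° = −nFE°cell = −(2)(96485)(+0.37) J/mol = −71.4 kJ/mol.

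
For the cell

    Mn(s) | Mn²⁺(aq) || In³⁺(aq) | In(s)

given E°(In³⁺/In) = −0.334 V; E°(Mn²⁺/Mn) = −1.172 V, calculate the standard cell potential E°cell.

By convention the left-hand electrode in cell notation is the anode (oxidation) and the right-hand electrode is the cathode (reduction).
E°cell = E°(right) − E°(left) = −0.334 − (−1.172) = +0.838 V.

+0.838 V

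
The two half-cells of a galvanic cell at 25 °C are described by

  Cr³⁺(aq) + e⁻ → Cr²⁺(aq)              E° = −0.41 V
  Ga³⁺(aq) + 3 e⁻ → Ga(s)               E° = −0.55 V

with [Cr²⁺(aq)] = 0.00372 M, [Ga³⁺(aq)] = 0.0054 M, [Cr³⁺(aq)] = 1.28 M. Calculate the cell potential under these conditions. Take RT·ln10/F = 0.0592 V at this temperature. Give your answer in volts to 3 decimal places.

Since E°(Cr³⁺/Cr²⁺) > E°(Ga³⁺/Ga), Cr³⁺/Cr²⁺ serves as the cathode.
The standard potential is −0.41 − (−0.55) = +0.14 V and the balanced reaction transfers n = 3 electrons.
Balancing gives 3 Cr³⁺(aq) + Ga(s) → 3 Cr²⁺(aq) + Ga³⁺(aq); hence Q = ([Cr²⁺(aq)]^3·[Ga³⁺(aq)]) / [Cr³⁺(aq)]^3 = 1.33×10^−10 (log Q = −9.878).
Applying E = E° − (RT ln10/nF)·log Q gives +0.14 − (0.0592/3)(−9.878) = +0.335 V.

+0.335 V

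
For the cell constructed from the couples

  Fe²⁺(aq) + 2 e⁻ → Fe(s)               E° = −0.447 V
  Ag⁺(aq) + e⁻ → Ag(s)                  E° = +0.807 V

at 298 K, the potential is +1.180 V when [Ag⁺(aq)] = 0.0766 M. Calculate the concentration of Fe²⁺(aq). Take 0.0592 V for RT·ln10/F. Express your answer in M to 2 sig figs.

The Ag⁺/Ag couple has the larger reduction potential, so it is the cathode: E°cell = +0.807 − (−0.447) = +1.254 V and n = 2.
From the Nernst equation, log Q = n(E° − E)/0.0592 = 2·(+1.254 − (+1.180))/0.0592 = 2.500.
The balanced reaction is 2 Ag⁺(aq) + Fe(s) → 2 Ag(s) + Fe²⁺(aq), so Q = [Fe²⁺(aq)] / [Ag⁺(aq)]^2.
Solving for the unknown gives log [Fe²⁺(aq)] = 0.268, so [Fe²⁺(aq)] ≈ 1.9 M.

1.9 M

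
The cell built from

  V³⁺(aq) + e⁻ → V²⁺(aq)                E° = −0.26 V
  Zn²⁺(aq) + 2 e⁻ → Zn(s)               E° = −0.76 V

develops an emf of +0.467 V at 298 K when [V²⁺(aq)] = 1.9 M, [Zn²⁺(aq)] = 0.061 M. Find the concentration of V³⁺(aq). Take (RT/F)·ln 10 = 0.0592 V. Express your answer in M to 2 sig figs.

V³⁺/V²⁺ is the cathode (higher E°); E°cell = −0.26 − (−0.76) = +0.50 V with n = 2.
From the Nernst equation, log Q = n(E° − E)/0.0592 = 2·(+0.50 − (+0.467))/0.0592 = 1.115.
For 2 V³⁺(aq) + Zn(s) → 2 V²⁺(aq) + Zn²⁺(aq), the reaction quotient is Q = ([V²⁺(aq)]^2·[Zn²⁺(aq)]) / [V³⁺(aq)]^2.
Isolating [V³⁺(aq)] in Q = 10^{1.115} yields log [V³⁺(aq)] = −0.886, i.e. 0.13 M.

0.13 M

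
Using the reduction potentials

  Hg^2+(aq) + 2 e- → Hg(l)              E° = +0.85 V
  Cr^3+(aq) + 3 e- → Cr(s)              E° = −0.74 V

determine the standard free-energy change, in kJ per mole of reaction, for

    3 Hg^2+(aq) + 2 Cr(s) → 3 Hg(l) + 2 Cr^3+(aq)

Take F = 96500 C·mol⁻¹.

In the reaction as written Hg^2+(aq) is reduced, so the Hg²⁺/Hg couple is the cathode and Cr³⁺/Cr is the anode.
E°cell = +0.85 − (−0.74) = +1.59 V; balancing electrons gives n = 6.
ΔG° = −nFE°cell = −(6)(96500)(+1.59) J/mol = −921 kJ/mol.

−921 kJ/mol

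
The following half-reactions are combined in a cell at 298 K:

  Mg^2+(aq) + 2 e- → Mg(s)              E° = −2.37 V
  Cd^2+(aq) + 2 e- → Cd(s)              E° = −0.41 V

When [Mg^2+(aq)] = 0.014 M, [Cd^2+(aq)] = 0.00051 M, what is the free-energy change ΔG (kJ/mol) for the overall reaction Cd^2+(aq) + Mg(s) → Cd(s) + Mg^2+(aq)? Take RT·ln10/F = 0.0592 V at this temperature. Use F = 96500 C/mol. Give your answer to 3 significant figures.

−370 kJ/mol

The standard cell potential is −0.41 − (−2.37) = +1.96 V, with n = 2 electrons in the balanced equation.
The reaction quotient is [Mg^2+(aq)] / [Cd^2+(aq)] = 27.5; by Nernst, E = +1.96 − (0.0592/2)(1.439) = +1.9174 V.
ΔG = −nFE = −(2)(96500)(+1.9174) J/mol = −370 kJ/mol.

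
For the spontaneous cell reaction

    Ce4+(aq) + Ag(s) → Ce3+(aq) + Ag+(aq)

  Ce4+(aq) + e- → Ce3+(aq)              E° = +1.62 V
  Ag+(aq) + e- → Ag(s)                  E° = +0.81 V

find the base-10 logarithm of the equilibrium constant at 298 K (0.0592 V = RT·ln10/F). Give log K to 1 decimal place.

The Ce⁴⁺/Ce³⁺ couple is reduced (cathode); E°cell = +1.62 − (+0.81) = +0.81 V with n = 1.
At equilibrium E = 0, so log K = nE°cell / 0.0592 = (1)(+0.81) / 0.0592 = 13.7.

log K = 13.7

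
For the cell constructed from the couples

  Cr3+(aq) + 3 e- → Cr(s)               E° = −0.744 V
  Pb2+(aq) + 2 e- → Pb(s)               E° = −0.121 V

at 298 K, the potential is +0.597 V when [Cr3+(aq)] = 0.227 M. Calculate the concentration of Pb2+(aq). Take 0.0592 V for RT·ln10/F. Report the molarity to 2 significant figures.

With Pb²⁺/Pb at the cathode and Cr³⁺/Cr at the anode, E°cell = −0.121 − (−0.744) = +0.623 V (n = 6).
Rearranging E = E° − (0.0592/n)·log Q gives log Q = 6(+0.623 − (+0.597))/0.0592 = 2.635.
For 3 Pb2+(aq) + 2 Cr(s) → 3 Pb(s) + 2 Cr3+(aq), the reaction quotient is Q = [Cr3+(aq)]^2 / [Pb2+(aq)]^3.
Substituting the known concentrations and solving, log [Pb2+(aq)] = −1.308 and [Pb2+(aq)] = 0.049 M.

0.049 M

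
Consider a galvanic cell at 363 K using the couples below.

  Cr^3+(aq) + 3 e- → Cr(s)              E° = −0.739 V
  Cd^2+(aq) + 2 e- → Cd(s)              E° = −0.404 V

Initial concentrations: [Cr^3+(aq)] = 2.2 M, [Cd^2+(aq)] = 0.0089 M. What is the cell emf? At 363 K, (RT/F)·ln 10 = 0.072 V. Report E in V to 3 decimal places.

+0.253 V

Cd²⁺/Cd is reduced (cathode, E° = −0.404 V) and Cr³⁺/Cr is oxidized (anode).
E°cell = −0.404 − (−0.739) = +0.335 V, with n = 6 electrons transferred.
Balancing gives 3 Cd^2+(aq) + 2 Cr(s) → 3 Cd(s) + 2 Cr^3+(aq); hence Q = [Cr^3+(aq)]^2 / [Cd^2+(aq)]^3 = 6.87×10^6 (log Q = 6.837).
E = E° − (0.072/n)·log Q = +0.335 − (0.072/6)(6.837) = +0.253 V.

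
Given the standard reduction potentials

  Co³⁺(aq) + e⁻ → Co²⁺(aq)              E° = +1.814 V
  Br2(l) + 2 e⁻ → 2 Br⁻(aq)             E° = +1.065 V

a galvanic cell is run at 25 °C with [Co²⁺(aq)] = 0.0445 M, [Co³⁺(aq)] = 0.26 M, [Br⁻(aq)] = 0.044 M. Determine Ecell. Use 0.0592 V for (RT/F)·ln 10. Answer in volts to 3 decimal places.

+0.714 V

Co³⁺/Co²⁺ is reduced (cathode, E° = +1.814 V) and Br₂/Br⁻ is oxidized (anode).
E°cell = E°cat − E°an = +1.814 − (+1.065) = +0.749 V; n = 2.
For the overall reaction 2 Co³⁺(aq) + 2 Br⁻(aq) → 2 Co²⁺(aq) + Br2(l), Q = [Co²⁺(aq)]^2 / ([Co³⁺(aq)]^2·[Br⁻(aq)]^2) = 15.1, giving log Q = 1.180.
By the Nernst equation, E = +0.749 − (0.0592/2)·(1.180) = +0.714 V.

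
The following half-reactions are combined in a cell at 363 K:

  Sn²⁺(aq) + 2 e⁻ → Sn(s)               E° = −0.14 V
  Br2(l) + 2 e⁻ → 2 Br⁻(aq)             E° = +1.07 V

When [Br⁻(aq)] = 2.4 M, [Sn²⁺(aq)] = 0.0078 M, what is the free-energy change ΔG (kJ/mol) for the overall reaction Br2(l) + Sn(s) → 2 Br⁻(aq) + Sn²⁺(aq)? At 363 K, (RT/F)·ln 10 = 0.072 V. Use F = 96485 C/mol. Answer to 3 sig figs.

The standard cell potential is +1.07 − (−0.14) = +1.21 V, with n = 2 electrons in the balanced equation.
Here Q = [Br⁻(aq)]^2·[Sn²⁺(aq)] = 0.0449 (log Q = −1.347), giving E = +1.21 − (0.072/2)·(−1.347) = +1.2585 V.
Then ΔG = −nFE = −2 × 96485 × +1.2585 J/mol = −243 kJ/mol.

−243 kJ/mol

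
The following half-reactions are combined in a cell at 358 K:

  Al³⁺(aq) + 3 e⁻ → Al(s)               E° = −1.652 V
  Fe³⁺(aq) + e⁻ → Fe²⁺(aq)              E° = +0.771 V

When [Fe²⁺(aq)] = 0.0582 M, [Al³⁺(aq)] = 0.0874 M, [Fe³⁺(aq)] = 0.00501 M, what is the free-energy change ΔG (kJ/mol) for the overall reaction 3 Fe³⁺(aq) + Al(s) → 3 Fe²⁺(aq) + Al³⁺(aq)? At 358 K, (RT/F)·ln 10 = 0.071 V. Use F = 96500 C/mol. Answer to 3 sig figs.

With Fe³⁺/Fe²⁺ reduced at the cathode, E°cell = +0.771 − (−1.652) = +2.423 V and n = 3.
Here Q = ([Fe²⁺(aq)]^3·[Al³⁺(aq)]) / [Fe³⁺(aq)]^3 = 137 (log Q = 2.137), giving E = +2.423 − (0.071/3)·(2.137) = +2.3724 V.
Finally ΔG = −nFE = −(3)(96500 C/mol)(+2.3724 V) = −687 kJ/mol.

−687 kJ/mol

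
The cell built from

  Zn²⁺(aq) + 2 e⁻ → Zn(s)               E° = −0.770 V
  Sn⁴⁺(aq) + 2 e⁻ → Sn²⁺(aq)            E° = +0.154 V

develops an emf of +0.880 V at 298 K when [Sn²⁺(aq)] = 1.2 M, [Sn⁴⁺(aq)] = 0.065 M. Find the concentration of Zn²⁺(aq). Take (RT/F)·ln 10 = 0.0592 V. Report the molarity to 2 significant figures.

1.7 M

The Sn⁴⁺/Sn²⁺ couple has the larger reduction potential, so it is the cathode: E°cell = +0.154 − (−0.770) = +0.924 V and n = 2.
From the Nernst equation, log Q = n(E° − E)/0.0592 = 2·(+0.924 − (+0.880))/0.0592 = 1.486.
For Sn⁴⁺(aq) + Zn(s) → Sn²⁺(aq) + Zn²⁺(aq), the reaction quotient is Q = ([Sn²⁺(aq)]·[Zn²⁺(aq)]) / [Sn⁴⁺(aq)].
Substituting the known concentrations and solving, log [Zn²⁺(aq)] = 0.220 and [Zn²⁺(aq)] = 1.7 M.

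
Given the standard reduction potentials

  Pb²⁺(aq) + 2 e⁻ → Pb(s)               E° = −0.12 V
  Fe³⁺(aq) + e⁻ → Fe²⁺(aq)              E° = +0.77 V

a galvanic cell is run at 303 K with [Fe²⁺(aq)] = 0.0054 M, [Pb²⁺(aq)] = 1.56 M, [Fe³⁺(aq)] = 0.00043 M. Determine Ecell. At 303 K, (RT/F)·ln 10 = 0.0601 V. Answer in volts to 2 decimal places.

+0.82 V

The Fe³⁺/Fe²⁺ couple has the more positive E°, so it is the cathode; Pb²⁺/Pb is the anode.
E°cell = +0.77 − (−0.12) = +0.89 V, with n = 2 electrons transferred.
For the overall reaction 2 Fe³⁺(aq) + Pb(s) → 2 Fe²⁺(aq) + Pb²⁺(aq), Q = ([Fe²⁺(aq)]^2·[Pb²⁺(aq)]) / [Fe³⁺(aq)]^2 = 246, giving log Q = 2.391.
E = E° − (0.0601/n)·log Q = +0.89 − (0.0601/2)(2.391) = +0.82 V.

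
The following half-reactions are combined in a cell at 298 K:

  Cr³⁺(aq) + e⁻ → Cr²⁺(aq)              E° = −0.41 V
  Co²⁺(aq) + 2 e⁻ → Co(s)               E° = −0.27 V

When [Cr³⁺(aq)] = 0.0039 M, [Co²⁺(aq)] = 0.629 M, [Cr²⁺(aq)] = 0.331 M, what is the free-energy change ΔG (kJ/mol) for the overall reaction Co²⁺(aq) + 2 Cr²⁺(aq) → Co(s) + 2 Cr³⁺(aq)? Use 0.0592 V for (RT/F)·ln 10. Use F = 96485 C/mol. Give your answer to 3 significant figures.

−47.9 kJ/mol

E°cell = −0.27 − (−0.41) = +0.14 V; the balanced reaction transfers n = 2 electrons.
Q = [Cr³⁺(aq)]^2 / ([Co²⁺(aq)]·[Cr²⁺(aq)]^2) = 0.000221, so log Q = −3.656 and E = +0.14 − (0.0592/2)(−3.656) = +0.2482 V.
Then ΔG = −nFE = −2 × 96485 × +0.2482 J/mol = −47.9 kJ/mol.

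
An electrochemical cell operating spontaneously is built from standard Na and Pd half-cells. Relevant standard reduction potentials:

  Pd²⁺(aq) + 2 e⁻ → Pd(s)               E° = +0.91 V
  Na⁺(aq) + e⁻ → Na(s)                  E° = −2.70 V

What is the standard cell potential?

+3.61 V

Of the two couples in this cell, the one with the more positive reduction potential is reduced at the cathode: here that is Pd²⁺/Pd (+0.91 V); Na⁺/Na (−2.70 V) is the anode.
E°cell = E°(cathode) − E°(anode) = +0.91 − (−2.70) = +3.61 V.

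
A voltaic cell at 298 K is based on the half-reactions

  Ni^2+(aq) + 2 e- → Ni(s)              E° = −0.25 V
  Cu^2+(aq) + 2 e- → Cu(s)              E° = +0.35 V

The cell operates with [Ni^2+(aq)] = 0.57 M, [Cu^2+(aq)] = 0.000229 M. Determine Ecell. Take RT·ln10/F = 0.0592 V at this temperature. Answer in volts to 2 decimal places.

Cu²⁺/Cu is reduced (cathode, E° = +0.35 V) and Ni²⁺/Ni is oxidized (anode).
E°cell = +0.35 − (−0.25) = +0.60 V, with n = 2 electrons transferred.
The balanced reaction is Cu^2+(aq) + Ni(s) → Cu(s) + Ni^2+(aq), so Q = [Ni^2+(aq)] / [Cu^2+(aq)] = 2.49×10^3 and log Q = 3.396.
By the Nernst equation, E = +0.60 − (0.0592/2)·(3.396) = +0.50 V.

+0.50 V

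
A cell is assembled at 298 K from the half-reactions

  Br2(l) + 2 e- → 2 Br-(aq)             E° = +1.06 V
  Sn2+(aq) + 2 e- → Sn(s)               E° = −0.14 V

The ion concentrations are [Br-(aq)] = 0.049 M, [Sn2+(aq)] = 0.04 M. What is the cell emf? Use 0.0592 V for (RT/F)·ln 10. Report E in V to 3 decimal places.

+1.319 V

The Br₂/Br⁻ couple has the more positive E°, so it is the cathode; Sn²⁺/Sn is the anode.
E°cell = E°cat − E°an = +1.06 − (−0.14) = +1.20 V; n = 2.
The balanced reaction is Br2(l) + Sn(s) → 2 Br-(aq) + Sn2+(aq), so Q = [Br-(aq)]^2·[Sn2+(aq)] = 9.6×10^−5 and log Q = −4.018.
By the Nernst equation, E = +1.20 − (0.0592/2)·(−4.018) = +1.319 V.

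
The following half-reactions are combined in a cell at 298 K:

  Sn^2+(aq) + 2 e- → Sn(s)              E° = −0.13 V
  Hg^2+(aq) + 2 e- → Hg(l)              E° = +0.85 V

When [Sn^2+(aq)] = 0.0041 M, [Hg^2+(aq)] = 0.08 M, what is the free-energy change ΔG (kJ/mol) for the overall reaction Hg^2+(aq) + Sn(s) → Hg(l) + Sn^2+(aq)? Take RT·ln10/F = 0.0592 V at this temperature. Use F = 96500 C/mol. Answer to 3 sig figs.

The standard cell potential is +0.85 − (−0.13) = +0.98 V, with n = 2 electrons in the balanced equation.
Here Q = [Sn^2+(aq)] / [Hg^2+(aq)] = 0.0513 (log Q = −1.290), giving E = +0.98 − (0.0592/2)·(−1.290) = +1.0182 V.
ΔG = −nFE = −(2)(96500)(+1.0182) J/mol = −197 kJ/mol.

−197 kJ/mol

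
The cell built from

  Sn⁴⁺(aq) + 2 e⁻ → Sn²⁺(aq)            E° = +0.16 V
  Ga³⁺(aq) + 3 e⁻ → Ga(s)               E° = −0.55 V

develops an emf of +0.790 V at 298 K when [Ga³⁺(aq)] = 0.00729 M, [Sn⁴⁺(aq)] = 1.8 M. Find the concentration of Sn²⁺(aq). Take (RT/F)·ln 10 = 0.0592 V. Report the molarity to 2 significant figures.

0.095 M

Sn⁴⁺/Sn²⁺ is the cathode (higher E°); E°cell = +0.16 − (−0.55) = +0.71 V with n = 6.
From the Nernst equation, log Q = n(E° − E)/0.0592 = 6·(+0.71 − (+0.790))/0.0592 = −8.108.
Balancing electrons gives 3 Sn⁴⁺(aq) + 2 Ga(s) → 3 Sn²⁺(aq) + 2 Ga³⁺(aq); thus Q = ([Sn²⁺(aq)]^3·[Ga³⁺(aq)]^2) / [Sn⁴⁺(aq)]^3.
Isolating [Sn²⁺(aq)] in Q = 10^{−8.108} yields log [Sn²⁺(aq)] = −1.023, i.e. 0.095 M.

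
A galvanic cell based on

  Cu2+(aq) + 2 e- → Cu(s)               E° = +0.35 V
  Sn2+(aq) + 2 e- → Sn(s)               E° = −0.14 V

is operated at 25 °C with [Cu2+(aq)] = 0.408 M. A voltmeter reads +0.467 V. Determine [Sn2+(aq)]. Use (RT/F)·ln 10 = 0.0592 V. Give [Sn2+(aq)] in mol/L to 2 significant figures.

2.4 M

Cu²⁺/Cu is the cathode (higher E°); E°cell = +0.35 − (−0.14) = +0.49 V with n = 2.
Rearranging E = E° − (0.0592/n)·log Q gives log Q = 2(+0.49 − (+0.467))/0.0592 = 0.777.
Balancing electrons gives Cu2+(aq) + Sn(s) → Cu(s) + Sn2+(aq); thus Q = [Sn2+(aq)] / [Cu2+(aq)].
Isolating [Sn2+(aq)] in Q = 10^{0.777} yields log [Sn2+(aq)] = 0.388, i.e. 2.4 M.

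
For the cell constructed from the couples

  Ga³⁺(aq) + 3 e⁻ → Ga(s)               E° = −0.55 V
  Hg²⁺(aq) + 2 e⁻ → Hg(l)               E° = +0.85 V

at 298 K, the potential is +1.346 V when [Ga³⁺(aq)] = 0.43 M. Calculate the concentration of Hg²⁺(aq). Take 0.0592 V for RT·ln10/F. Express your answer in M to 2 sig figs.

Hg²⁺/Hg is the cathode (higher E°); E°cell = +0.85 − (−0.55) = +1.40 V with n = 6.
Rearranging E = E° − (0.0592/n)·log Q gives log Q = 6(+1.40 − (+1.346))/0.0592 = 5.473.
Balancing electrons gives 3 Hg²⁺(aq) + 2 Ga(s) → 3 Hg(l) + 2 Ga³⁺(aq); thus Q = [Ga³⁺(aq)]^2 / [Hg²⁺(aq)]^3.
Solving for the unknown gives log [Hg²⁺(aq)] = −2.069, so [Hg²⁺(aq)] ≈ 0.0085 M.

0.0085 M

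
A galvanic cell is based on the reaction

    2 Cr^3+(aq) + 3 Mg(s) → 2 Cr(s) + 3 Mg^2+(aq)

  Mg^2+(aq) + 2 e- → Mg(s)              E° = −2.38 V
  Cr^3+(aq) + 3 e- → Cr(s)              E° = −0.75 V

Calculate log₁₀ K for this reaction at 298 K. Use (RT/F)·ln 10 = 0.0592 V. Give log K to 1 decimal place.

The Cr³⁺/Cr couple is reduced (cathode); E°cell = −0.75 − (−2.38) = +1.63 V with n = 6.
At equilibrium E = 0, so log K = nE°cell / 0.0592 = (6)(+1.63) / 0.0592 = 165.2.

log K = 165.2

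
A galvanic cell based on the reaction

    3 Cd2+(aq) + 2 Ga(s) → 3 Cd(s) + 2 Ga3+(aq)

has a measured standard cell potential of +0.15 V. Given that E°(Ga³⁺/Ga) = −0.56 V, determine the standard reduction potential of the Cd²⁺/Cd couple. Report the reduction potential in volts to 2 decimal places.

−0.41 V

In the reaction as written the Cd²⁺/Cd couple is reduced (cathode) and Ga³⁺/Ga is oxidized (anode), so E°cell = E°(Cd²⁺/Cd) − E°(Ga³⁺/Ga).
E°(Cd²⁺/Cd) = E°cell + E°(anode) = +0.15 + (−0.56) = −0.41 V.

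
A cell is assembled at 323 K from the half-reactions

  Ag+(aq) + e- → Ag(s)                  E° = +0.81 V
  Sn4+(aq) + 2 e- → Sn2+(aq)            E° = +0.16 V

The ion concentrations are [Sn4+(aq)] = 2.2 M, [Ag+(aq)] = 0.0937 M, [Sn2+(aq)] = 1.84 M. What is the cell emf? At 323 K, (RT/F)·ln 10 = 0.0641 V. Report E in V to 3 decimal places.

+0.582 V

Ag⁺/Ag is reduced (cathode, E° = +0.81 V) and Sn⁴⁺/Sn²⁺ is oxidized (anode).
E°cell = +0.81 − (+0.16) = +0.65 V, with n = 2 electrons transferred.
For the overall reaction 2 Ag+(aq) + Sn2+(aq) → 2 Ag(s) + Sn4+(aq), Q = [Sn4+(aq)] / ([Ag+(aq)]^2·[Sn2+(aq)]) = 136, giving log Q = 2.134.
Applying E = E° − (RT ln10/nF)·log Q gives +0.65 − (0.0641/2)(2.134) = +0.582 V.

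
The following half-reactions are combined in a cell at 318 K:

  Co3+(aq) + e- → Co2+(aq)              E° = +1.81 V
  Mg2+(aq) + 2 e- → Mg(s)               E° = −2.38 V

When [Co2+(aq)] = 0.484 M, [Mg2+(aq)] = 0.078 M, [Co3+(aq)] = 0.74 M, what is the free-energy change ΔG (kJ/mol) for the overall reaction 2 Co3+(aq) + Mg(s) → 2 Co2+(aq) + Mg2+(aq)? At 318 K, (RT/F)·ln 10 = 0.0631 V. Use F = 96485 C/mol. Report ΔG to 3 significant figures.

With Co³⁺/Co²⁺ reduced at the cathode, E°cell = +1.81 − (−2.38) = +4.19 V and n = 2.
Here Q = ([Co2+(aq)]^2·[Mg2+(aq)]) / [Co3+(aq)]^2 = 0.0334 (log Q = −1.477), giving E = +4.19 − (0.0631/2)·(−1.477) = +4.2366 V.
Then ΔG = −nFE = −2 × 96485 × +4.2366 J/mol = −818 kJ/mol.

−818 kJ/mol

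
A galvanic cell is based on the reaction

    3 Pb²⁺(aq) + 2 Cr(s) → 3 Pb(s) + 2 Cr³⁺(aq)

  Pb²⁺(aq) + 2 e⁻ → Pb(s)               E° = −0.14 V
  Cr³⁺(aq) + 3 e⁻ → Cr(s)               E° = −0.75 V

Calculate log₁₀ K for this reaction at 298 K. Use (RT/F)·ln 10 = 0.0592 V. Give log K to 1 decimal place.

The Pb²⁺/Pb couple is reduced (cathode); E°cell = −0.14 − (−0.75) = +0.61 V with n = 6.
At equilibrium E = 0, so log K = nE°cell / 0.0592 = (6)(+0.61) / 0.0592 = 61.8.

log K = 61.8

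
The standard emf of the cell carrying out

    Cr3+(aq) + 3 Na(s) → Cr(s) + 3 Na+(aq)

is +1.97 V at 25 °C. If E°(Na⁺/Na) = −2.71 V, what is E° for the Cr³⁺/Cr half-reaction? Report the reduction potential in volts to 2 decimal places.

−0.74 V

In the reaction as written the Cr³⁺/Cr couple is reduced (cathode) and Na⁺/Na is oxidized (anode), so E°cell = E°(Cr³⁺/Cr) − E°(Na⁺/Na).
E°(Cr³⁺/Cr) = E°cell + E°(anode) = +1.97 + (−2.71) = −0.74 V.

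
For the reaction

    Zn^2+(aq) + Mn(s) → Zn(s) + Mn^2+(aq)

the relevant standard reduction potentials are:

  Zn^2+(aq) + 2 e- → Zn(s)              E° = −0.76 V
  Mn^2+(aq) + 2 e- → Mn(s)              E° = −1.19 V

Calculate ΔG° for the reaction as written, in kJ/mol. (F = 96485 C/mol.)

−83.0 kJ/mol

In the reaction as written Zn^2+(aq) is reduced, so the Zn²⁺/Zn couple is the cathode and Mn²⁺/Mn is the anode.
E°cell = −0.76 − (−1.19) = +0.43 V; balancing electrons gives n = 2.
ΔG° = −nFE°cell = −(2)(96485)(+0.43) J/mol = −83.0 kJ/mol.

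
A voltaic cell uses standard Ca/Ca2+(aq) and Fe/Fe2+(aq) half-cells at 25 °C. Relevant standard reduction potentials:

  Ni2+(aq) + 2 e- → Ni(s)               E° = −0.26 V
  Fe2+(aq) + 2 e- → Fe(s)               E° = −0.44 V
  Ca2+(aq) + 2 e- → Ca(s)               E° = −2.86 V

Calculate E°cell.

+2.42 V

The Fe²⁺/Fe couple has the higher E°, so Fe ion is reduced (cathode) and Ca is oxidized (anode).
E°cell = E°(cathode) − E°(anode) = −0.44 − (−2.86) = +2.42 V.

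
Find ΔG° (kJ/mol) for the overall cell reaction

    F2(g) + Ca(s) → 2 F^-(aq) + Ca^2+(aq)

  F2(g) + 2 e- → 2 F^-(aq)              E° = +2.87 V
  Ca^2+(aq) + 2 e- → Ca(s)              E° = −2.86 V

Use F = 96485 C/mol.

In the reaction as written F2(g) is reduced, so the F₂/F⁻ couple is the cathode and Ca²⁺/Ca is the anode.
E°cell = +2.87 − (−2.86) = +5.73 V; balancing electrons gives n = 2.
ΔG° = −nFE°cell = −(2)(96485)(+5.73) J/mol = −1106 kJ/mol.

−1106 kJ/mol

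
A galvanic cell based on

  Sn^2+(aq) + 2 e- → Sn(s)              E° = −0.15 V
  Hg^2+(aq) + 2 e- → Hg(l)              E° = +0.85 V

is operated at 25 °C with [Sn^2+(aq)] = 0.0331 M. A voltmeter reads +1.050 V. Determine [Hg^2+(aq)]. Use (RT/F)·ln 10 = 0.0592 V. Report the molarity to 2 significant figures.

Hg²⁺/Hg is the cathode (higher E°); E°cell = +0.85 − (−0.15) = +1.00 V with n = 2.
Rearranging E = E° − (0.0592/n)·log Q gives log Q = 2(+1.00 − (+1.050))/0.0592 = −1.689.
Balancing electrons gives Hg^2+(aq) + Sn(s) → Hg(l) + Sn^2+(aq); thus Q = [Sn^2+(aq)] / [Hg^2+(aq)].
Substituting the known concentrations and solving, log [Hg^2+(aq)] = 0.209 and [Hg^2+(aq)] = 1.6 M.

1.6 M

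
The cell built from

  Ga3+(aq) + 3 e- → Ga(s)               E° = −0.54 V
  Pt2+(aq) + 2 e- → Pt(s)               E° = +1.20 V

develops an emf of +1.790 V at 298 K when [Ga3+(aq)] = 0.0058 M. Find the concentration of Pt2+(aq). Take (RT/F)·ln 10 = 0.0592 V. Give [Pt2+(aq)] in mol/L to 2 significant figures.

The Pt²⁺/Pt couple has the larger reduction potential, so it is the cathode: E°cell = +1.20 − (−0.54) = +1.74 V and n = 6.
Since E = E° − (0.0592/n)·log Q, log Q = n(E° − E)/0.0592 = −5.068.
For 3 Pt2+(aq) + 2 Ga(s) → 3 Pt(s) + 2 Ga3+(aq), the reaction quotient is Q = [Ga3+(aq)]^2 / [Pt2+(aq)]^3.
Substituting the known concentrations and solving, log [Pt2+(aq)] = 0.198 and [Pt2+(aq)] = 1.6 M.

1.6 M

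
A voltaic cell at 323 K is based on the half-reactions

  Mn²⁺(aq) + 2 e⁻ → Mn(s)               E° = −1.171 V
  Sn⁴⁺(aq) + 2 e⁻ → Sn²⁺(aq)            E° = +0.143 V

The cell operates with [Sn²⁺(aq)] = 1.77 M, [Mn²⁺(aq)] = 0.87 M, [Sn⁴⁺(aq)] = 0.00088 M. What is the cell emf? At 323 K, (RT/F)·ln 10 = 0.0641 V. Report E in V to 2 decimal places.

+1.21 V

The Sn⁴⁺/Sn²⁺ couple has the more positive E°, so it is the cathode; Mn²⁺/Mn is the anode.
The standard potential is +0.143 − (−1.171) = +1.314 V and the balanced reaction transfers n = 2 electrons.
For the overall reaction Sn⁴⁺(aq) + Mn(s) → Sn²⁺(aq) + Mn²⁺(aq), Q = ([Sn²⁺(aq)]·[Mn²⁺(aq)]) / [Sn⁴⁺(aq)] = 1.75×10^3, giving log Q = 3.243.
Applying E = E° − (RT ln10/nF)·log Q gives +1.314 − (0.0641/2)(3.243) = +1.21 V.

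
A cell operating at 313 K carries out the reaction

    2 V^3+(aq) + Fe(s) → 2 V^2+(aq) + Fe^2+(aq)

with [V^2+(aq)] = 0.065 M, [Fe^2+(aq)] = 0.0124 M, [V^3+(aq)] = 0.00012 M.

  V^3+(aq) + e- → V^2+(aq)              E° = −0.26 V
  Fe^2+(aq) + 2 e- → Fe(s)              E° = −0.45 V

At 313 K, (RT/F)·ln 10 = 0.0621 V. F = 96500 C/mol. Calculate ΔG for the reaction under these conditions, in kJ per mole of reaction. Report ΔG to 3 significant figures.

E°cell = −0.26 − (−0.45) = +0.19 V; the balanced reaction transfers n = 2 electrons.
The reaction quotient is ([V^2+(aq)]^2·[Fe^2+(aq)]) / [V^3+(aq)]^2 = 3.64×10^3; by Nernst, E = +0.19 − (0.0621/2)(3.561) = +0.0794 V.
ΔG = −nFE = −(2)(96500)(+0.0794) J/mol = −15.3 kJ/mol.

−15.3 kJ/mol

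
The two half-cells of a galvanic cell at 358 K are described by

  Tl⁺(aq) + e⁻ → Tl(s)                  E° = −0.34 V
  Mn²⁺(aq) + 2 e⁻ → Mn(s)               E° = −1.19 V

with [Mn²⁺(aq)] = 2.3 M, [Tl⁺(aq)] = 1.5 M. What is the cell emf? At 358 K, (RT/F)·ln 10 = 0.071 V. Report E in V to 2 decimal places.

Since E°(Tl⁺/Tl) > E°(Mn²⁺/Mn), Tl⁺/Tl serves as the cathode.
The standard potential is −0.34 − (−1.19) = +0.85 V and the balanced reaction transfers n = 2 electrons.
The balanced reaction is 2 Tl⁺(aq) + Mn(s) → 2 Tl(s) + Mn²⁺(aq), so Q = [Mn²⁺(aq)] / [Tl⁺(aq)]^2 = 1.02 and log Q = 0.010.
E = E° − (0.071/n)·log Q = +0.85 − (0.071/2)(0.010) = +0.85 V.

+0.85 V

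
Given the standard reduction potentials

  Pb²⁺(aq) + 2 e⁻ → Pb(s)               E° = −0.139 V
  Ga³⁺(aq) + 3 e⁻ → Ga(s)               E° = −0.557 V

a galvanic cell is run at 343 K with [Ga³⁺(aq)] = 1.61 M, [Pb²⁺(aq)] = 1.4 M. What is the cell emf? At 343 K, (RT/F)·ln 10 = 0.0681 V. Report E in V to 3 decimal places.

Pb²⁺/Pb is reduced (cathode, E° = −0.139 V) and Ga³⁺/Ga is oxidized (anode).
E°cell = E°cat − E°an = −0.139 − (−0.557) = +0.418 V; n = 6.
The balanced reaction is 3 Pb²⁺(aq) + 2 Ga(s) → 3 Pb(s) + 2 Ga³⁺(aq), so Q = [Ga³⁺(aq)]^2 / [Pb²⁺(aq)]^3 = 0.945 and log Q = −0.025.
By the Nernst equation, E = +0.418 − (0.0681/6)·(−0.025) = +0.418 V.

+0.418 V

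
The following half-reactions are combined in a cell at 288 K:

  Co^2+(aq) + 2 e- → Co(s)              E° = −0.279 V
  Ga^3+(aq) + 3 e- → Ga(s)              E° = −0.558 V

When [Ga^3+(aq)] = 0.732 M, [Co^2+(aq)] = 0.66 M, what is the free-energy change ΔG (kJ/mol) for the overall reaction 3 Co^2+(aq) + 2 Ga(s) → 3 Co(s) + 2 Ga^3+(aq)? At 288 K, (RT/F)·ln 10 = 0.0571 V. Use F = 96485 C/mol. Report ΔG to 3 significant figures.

With Co²⁺/Co reduced at the cathode, E°cell = −0.279 − (−0.558) = +0.279 V and n = 6.
The reaction quotient is [Ga^3+(aq)]^2 / [Co^2+(aq)]^3 = 1.86; by Nernst, E = +0.279 − (0.0571/6)(0.270) = +0.2764 V.
Then ΔG = −nFE = −6 × 96485 × +0.2764 J/mol = −160 kJ/mol.

−160 kJ/mol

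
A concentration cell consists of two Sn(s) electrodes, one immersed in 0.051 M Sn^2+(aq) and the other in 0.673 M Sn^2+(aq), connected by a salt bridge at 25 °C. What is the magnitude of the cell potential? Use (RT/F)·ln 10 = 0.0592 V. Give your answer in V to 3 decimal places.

0.033 V

For a concentration cell E°cell = 0, since both electrodes use the same couple.
The compartment with the higher Sn^2+(aq) concentration (0.673 M) acts as the cathode; ions are reduced there and produced at the dilute (0.051 M) anode.
With n = 2, Ecell = −(0.0592/2)·log([dilute]/[conc]) = −(0.0592/2)·log(0.051/0.673) = +0.033 V.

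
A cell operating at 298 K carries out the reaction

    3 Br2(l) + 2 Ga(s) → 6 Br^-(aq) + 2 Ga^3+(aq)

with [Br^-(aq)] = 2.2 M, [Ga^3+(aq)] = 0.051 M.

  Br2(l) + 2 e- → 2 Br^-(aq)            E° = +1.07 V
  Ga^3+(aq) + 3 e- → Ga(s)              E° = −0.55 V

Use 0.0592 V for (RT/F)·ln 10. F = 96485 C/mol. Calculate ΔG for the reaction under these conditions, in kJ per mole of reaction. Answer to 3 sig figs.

−941 kJ/mol

E°cell = +1.07 − (−0.55) = +1.62 V; the balanced reaction transfers n = 6 electrons.
Q = [Br^-(aq)]^6·[Ga^3+(aq)]^2 = 0.295, so log Q = −0.530 and E = +1.62 − (0.0592/6)(−0.530) = +1.6252 V.
Finally ΔG = −nFE = −(6)(96485 C/mol)(+1.6252 V) = −941 kJ/mol.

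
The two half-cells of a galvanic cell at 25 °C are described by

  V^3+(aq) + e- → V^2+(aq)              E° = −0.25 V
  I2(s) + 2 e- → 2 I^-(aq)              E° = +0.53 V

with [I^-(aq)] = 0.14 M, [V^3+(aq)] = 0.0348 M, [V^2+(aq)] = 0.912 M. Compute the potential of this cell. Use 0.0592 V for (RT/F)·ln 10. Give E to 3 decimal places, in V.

I₂/I⁻ is reduced (cathode, E° = +0.53 V) and V³⁺/V²⁺ is oxidized (anode).
The standard potential is +0.53 − (−0.25) = +0.78 V and the balanced reaction transfers n = 2 electrons.
The balanced reaction is I2(s) + 2 V^2+(aq) → 2 I^-(aq) + 2 V^3+(aq), so Q = ([I^-(aq)]^2·[V^3+(aq)]^2) / [V^2+(aq)]^2 = 2.85×10^−5 and log Q = −4.545.
E = E° − (0.0592/n)·log Q = +0.78 − (0.0592/2)(−4.545) = +0.915 V.

+0.915 V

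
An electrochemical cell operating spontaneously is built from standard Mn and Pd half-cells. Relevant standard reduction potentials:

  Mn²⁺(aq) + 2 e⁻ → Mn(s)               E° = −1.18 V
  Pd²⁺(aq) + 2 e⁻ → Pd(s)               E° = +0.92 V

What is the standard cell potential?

The Pd²⁺/Pd couple has the higher E°, so Pd ion is reduced (cathode) and Mn is oxidized (anode).
E°cell = E°(cathode) − E°(anode) = +0.92 − (−1.18) = +2.10 V.

+2.10 V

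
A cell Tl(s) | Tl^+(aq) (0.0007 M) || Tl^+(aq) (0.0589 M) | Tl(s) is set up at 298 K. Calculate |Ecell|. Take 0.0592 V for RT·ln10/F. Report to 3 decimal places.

0.114 V

For a concentration cell E°cell = 0, since both electrodes use the same couple.
The compartment with the higher Tl^+(aq) concentration (0.0589 M) acts as the cathode; ions are reduced there and produced at the dilute (0.0007 M) anode.
With n = 1, Ecell = −(0.0592/1)·log([dilute]/[conc]) = −(0.0592/1)·log(0.0007/0.0589) = +0.114 V.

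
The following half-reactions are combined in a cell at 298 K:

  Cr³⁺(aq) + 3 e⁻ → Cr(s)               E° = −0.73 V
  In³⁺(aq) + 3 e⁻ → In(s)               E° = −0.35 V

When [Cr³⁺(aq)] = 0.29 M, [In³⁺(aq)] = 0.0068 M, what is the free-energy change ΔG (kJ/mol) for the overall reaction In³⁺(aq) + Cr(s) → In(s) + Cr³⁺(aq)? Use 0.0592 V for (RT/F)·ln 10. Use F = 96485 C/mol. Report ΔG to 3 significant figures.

−101 kJ/mol

The standard cell potential is −0.35 − (−0.73) = +0.38 V, with n = 3 electrons in the balanced equation.
Here Q = [Cr³⁺(aq)] / [In³⁺(aq)] = 42.6 (log Q = 1.630), giving E = +0.38 − (0.0592/3)·(1.630) = +0.3478 V.
Finally ΔG = −nFE = −(3)(96485 C/mol)(+0.3478 V) = −101 kJ/mol.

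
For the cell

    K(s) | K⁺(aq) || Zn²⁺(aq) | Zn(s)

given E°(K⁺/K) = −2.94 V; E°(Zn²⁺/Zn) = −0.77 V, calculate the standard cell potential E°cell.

+2.17 V

By convention the left-hand electrode in cell notation is the anode (oxidation) and the right-hand electrode is the cathode (reduction).
E°cell = E°(right) − E°(left) = −0.77 − (−2.94) = +2.17 V.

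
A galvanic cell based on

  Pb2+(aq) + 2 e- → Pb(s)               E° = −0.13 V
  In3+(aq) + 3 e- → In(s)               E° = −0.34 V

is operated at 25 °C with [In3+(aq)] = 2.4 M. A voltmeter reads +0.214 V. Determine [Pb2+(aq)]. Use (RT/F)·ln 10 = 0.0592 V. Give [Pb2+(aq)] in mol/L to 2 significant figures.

2.4 M

With Pb²⁺/Pb at the cathode and In³⁺/In at the anode, E°cell = −0.13 − (−0.34) = +0.21 V (n = 6).
Rearranging E = E° − (0.0592/n)·log Q gives log Q = 6(+0.21 − (+0.214))/0.0592 = −0.405.
Balancing electrons gives 3 Pb2+(aq) + 2 In(s) → 3 Pb(s) + 2 In3+(aq); thus Q = [In3+(aq)]^2 / [Pb2+(aq)]^3.
Isolating [Pb2+(aq)] in Q = 10^{−0.405} yields log [Pb2+(aq)] = 0.388, i.e. 2.4 M.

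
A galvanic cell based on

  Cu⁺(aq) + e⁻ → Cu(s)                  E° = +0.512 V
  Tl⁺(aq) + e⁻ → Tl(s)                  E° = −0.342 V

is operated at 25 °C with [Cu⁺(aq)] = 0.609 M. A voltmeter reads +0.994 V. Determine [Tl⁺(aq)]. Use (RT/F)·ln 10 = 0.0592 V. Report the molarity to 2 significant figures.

The Cu⁺/Cu couple has the larger reduction potential, so it is the cathode: E°cell = +0.512 − (−0.342) = +0.854 V and n = 1.
From the Nernst equation, log Q = n(E° − E)/0.0592 = 1·(+0.854 − (+0.994))/0.0592 = −2.365.
The balanced reaction is Cu⁺(aq) + Tl(s) → Cu(s) + Tl⁺(aq), so Q = [Tl⁺(aq)] / [Cu⁺(aq)].
Substituting the known concentrations and solving, log [Tl⁺(aq)] = −2.580 and [Tl⁺(aq)] = 0.0026 M.

0.0026 M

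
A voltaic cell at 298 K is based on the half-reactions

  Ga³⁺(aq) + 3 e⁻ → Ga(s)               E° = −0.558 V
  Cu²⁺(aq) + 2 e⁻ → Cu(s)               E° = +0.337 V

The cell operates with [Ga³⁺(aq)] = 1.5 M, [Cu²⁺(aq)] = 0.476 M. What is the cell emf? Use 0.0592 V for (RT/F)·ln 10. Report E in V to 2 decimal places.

The Cu²⁺/Cu couple has the more positive E°, so it is the cathode; Ga³⁺/Ga is the anode.
E°cell = E°cat − E°an = +0.337 − (−0.558) = +0.895 V; n = 6.
For the overall reaction 3 Cu²⁺(aq) + 2 Ga(s) → 3 Cu(s) + 2 Ga³⁺(aq), Q = [Ga³⁺(aq)]^2 / [Cu²⁺(aq)]^3 = 20.9, giving log Q = 1.319.
Applying E = E° − (RT ln10/nF)·log Q gives +0.895 − (0.0592/6)(1.319) = +0.88 V.

+0.88 V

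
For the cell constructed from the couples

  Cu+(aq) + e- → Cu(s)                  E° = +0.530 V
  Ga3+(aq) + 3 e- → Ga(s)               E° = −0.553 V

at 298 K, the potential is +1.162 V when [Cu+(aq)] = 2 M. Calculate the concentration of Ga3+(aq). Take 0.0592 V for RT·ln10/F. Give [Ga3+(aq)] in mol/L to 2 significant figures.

0.00079 M

With Cu⁺/Cu at the cathode and Ga³⁺/Ga at the anode, E°cell = +0.530 − (−0.553) = +1.083 V (n = 3).
Rearranging E = E° − (0.0592/n)·log Q gives log Q = 3(+1.083 − (+1.162))/0.0592 = −4.003.
Balancing electrons gives 3 Cu+(aq) + Ga(s) → 3 Cu(s) + Ga3+(aq); thus Q = [Ga3+(aq)] / [Cu+(aq)]^3.
Substituting the known concentrations and solving, log [Ga3+(aq)] = −3.100 and [Ga3+(aq)] = 0.00079 M.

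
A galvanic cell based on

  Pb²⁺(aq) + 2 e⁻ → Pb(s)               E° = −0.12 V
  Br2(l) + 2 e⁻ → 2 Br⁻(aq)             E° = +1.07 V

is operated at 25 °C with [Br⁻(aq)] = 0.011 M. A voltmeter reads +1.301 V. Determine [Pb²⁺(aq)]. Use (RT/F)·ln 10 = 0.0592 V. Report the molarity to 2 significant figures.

The Br₂/Br⁻ couple has the larger reduction potential, so it is the cathode: E°cell = +1.07 − (−0.12) = +1.19 V and n = 2.
Since E = E° − (0.0592/n)·log Q, log Q = n(E° − E)/0.0592 = −3.750.
Balancing electrons gives Br2(l) + Pb(s) → 2 Br⁻(aq) + Pb²⁺(aq); thus Q = [Br⁻(aq)]^2·[Pb²⁺(aq)].
Solving for the unknown gives log [Pb²⁺(aq)] = 0.167, so [Pb²⁺(aq)] ≈ 1.5 M.

1.5 M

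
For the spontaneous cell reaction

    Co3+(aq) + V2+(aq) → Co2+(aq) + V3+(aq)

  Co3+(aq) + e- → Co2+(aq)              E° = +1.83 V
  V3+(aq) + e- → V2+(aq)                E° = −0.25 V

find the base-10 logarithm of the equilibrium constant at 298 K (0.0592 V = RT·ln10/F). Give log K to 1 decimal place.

The Co³⁺/Co²⁺ couple is reduced (cathode); E°cell = +1.83 − (−0.25) = +2.08 V with n = 1.
At equilibrium E = 0, so log K = nE°cell / 0.0592 = (1)(+2.08) / 0.0592 = 35.1.

log K = 35.1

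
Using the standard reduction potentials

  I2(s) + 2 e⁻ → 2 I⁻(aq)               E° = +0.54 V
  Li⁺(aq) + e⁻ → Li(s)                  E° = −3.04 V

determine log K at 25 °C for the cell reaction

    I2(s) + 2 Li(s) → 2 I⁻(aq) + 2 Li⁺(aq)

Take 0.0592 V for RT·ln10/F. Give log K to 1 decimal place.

The I₂/I⁻ couple is reduced (cathode); E°cell = +0.54 − (−3.04) = +3.58 V with n = 2.
At equilibrium E = 0, so log K = nE°cell / 0.0592 = (2)(+3.58) / 0.0592 = 120.9.

log K = 120.9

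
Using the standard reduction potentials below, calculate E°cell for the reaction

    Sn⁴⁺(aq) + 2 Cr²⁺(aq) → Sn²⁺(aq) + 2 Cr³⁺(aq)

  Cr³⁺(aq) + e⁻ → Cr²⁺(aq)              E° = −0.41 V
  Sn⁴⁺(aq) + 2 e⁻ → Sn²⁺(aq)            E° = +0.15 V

Sn⁴⁺(aq) gains electrons, so the Sn⁴⁺/Sn²⁺ couple is the cathode; the Cr³⁺/Cr²⁺ couple is the anode.
E°cell = E°(cathode) − E°(anode) = +0.15 − (−0.41) = +0.56 V.

+0.56 V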